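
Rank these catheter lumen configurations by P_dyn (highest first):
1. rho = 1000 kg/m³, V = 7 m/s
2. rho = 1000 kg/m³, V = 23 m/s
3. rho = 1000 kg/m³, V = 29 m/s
Case 1: P_dyn = 24.5 kPa
Case 2: P_dyn = 264.5 kPa
Case 3: P_dyn = 420.5 kPa
Ranking (highest first): 3, 2, 1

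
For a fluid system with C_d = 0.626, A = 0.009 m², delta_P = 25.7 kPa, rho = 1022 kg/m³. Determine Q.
Formula: Q = C_d A \sqrt{\frac{2 \Delta P}{\rho}}
Q = 0.626·0.009·√(2·(25.7·1000)/1022)·1000 = 39.96 L/s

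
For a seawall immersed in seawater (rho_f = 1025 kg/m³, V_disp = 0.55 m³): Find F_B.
Formula: F_B = \rho_f g V_{disp}
F_B = 1025·9.81·0.55 = 5530 N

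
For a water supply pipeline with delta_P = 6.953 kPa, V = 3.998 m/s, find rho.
Formula: V = \sqrt{\frac{2 \Delta P}{\rho}}
Substituting knowns: 3.998 = √(2·(6.953·1000)/rho)
Solving for rho: rho = 2·(6.953·1000)/3.998² = 870 kg/m³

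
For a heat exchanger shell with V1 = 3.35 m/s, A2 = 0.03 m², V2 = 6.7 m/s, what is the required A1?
Formula: V_2 = \frac{A_1 V_1}{A_2}
Substituting knowns: 6.7 = A1·3.35/0.03
Solving for A1: A1 = 6.7·0.03/3.35 = 0.06 m²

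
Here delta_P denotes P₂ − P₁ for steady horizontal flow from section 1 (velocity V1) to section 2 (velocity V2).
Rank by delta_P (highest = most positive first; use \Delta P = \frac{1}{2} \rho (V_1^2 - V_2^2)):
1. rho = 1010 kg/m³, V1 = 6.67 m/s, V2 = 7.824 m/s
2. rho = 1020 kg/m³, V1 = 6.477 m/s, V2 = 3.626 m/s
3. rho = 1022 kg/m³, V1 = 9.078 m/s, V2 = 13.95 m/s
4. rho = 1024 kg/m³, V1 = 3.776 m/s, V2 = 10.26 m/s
Case 1: delta_P = -8.447 kPa
Case 2: delta_P = 14.69 kPa
Case 3: delta_P = -57.33 kPa
Case 4: delta_P = -46.6 kPa
Ranking (highest first): 2, 1, 4, 3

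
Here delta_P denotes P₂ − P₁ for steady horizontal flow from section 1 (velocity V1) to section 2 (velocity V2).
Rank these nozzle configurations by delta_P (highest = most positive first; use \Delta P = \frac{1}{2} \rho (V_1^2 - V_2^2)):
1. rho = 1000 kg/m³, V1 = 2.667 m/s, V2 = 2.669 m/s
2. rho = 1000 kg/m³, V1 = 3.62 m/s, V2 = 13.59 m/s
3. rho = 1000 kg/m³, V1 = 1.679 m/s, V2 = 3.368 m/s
Case 1: delta_P = -0.005336 kPa
Case 2: delta_P = -85.79 kPa
Case 3: delta_P = -4.262 kPa
Ranking (highest first): 1, 3, 2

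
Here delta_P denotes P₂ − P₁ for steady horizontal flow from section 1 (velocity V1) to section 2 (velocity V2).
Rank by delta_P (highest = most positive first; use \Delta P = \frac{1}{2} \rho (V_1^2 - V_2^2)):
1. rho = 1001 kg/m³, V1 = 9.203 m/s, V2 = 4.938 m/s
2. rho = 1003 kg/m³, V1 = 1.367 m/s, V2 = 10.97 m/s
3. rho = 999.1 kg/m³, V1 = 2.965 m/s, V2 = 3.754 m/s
Case 1: delta_P = 30.19 kPa
Case 2: delta_P = -59.41 kPa
Case 3: delta_P = -2.648 kPa
Ranking (highest first): 1, 3, 2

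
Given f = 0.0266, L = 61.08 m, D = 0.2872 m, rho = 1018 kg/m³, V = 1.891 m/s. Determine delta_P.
Formula: \Delta P = f \frac{L}{D} \frac{\rho V^2}{2}
delta_P = 0.0266·(61.08/0.2872)·0.5·1018·1.891²/1000 = 10.3 kPa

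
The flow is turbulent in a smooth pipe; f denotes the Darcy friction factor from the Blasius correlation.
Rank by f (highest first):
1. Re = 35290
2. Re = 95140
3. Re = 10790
Case 1: f = 0.02306
Case 2: f = 0.01799
Case 3: f = 0.031
Ranking (highest first): 3, 1, 2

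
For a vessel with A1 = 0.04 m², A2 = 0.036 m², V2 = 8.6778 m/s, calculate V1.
Formula: V_2 = \frac{A_1 V_1}{A_2}
Substituting knowns: 8.6778 = 0.04·V1/0.036
Solving for V1: V1 = 8.6778·0.036/0.04 = 7.81 m/s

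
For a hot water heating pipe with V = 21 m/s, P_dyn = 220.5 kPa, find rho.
Formula: P_{dyn} = \frac{1}{2} \rho V^2
Substituting knowns: 220.5 = 0.5·rho·21²/1000
Solving for rho: rho = 2·(220.5·1000)/21² = 1000 kg/m³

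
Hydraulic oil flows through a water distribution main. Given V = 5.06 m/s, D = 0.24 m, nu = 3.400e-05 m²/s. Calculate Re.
Formula: Re = \frac{V D}{\nu}
Re = 5.06·0.24/3.400e-05 = 35718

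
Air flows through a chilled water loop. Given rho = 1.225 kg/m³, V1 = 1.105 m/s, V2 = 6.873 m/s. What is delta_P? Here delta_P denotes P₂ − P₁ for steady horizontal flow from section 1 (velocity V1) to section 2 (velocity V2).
Formula: \Delta P = \frac{1}{2} \rho (V_1^2 - V_2^2)
delta_P = 0.5·1.225·(1.105² − 6.873²)/1000 = -0.02819 kPa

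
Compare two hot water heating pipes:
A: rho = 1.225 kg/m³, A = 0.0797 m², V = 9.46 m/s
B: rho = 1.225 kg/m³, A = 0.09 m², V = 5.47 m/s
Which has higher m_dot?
m_dot(A) = 0.9236 kg/s, m_dot(B) = 0.6031 kg/s. Answer: A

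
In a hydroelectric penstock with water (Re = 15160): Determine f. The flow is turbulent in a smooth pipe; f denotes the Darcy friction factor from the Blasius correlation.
Formula: f = \frac{0.316}{Re^{0.25}}
f = 0.316/15160^0.25 = 0.02848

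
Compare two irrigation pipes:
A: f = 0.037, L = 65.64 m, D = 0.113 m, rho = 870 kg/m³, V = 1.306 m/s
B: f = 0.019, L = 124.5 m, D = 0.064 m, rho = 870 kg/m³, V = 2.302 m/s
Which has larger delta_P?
delta_P(A) = 15.95 kPa, delta_P(B) = 85.2 kPa. Answer: B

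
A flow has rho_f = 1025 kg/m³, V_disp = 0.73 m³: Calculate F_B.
Formula: F_B = \rho_f g V_{disp}
F_B = 1025·9.81·0.73 = 7340 N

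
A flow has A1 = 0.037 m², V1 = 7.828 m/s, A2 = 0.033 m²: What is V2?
Formula: V_2 = \frac{A_1 V_1}{A_2}
V2 = 0.037·7.828/0.033 = 8.777 m/s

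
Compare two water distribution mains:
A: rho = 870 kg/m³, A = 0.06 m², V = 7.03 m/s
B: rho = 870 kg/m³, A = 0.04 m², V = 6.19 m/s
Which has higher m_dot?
m_dot(A) = 367 kg/s, m_dot(B) = 215.4 kg/s. Answer: A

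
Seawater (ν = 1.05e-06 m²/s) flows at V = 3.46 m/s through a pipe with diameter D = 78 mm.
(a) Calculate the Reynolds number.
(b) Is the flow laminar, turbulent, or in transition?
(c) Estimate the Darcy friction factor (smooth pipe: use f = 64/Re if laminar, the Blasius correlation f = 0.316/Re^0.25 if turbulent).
(a) Re = V·D/ν = 3.46·0.078/1.05e-06 = 257030
(b) Flow regime: turbulent (Re > 4000)
(c) Friction factor: f = 0.316/Re^0.25 = 0.316/257030^0.25 = 0.01403 (Blasius is strictly valid for Re ≲ 1e5; used here as the smooth-pipe estimate the problem specifies)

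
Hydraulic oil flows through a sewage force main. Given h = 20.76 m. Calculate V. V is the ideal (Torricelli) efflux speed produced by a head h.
Formula: V = \sqrt{2 g h}
V = √(2·9.81·20.76) = 20.18 m/s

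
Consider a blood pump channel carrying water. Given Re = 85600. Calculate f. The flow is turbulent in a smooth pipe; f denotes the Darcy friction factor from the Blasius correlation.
Formula: f = \frac{0.316}{Re^{0.25}}
f = 0.316/85600^0.25 = 0.01847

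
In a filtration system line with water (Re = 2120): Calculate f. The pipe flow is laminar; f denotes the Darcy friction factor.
Formula: f = \frac{64}{Re}
f = 64/2120 = 0.03019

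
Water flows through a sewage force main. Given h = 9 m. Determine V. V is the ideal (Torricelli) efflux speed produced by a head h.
Formula: V = \sqrt{2 g h}
V = √(2·9.81·9) = 13.29 m/s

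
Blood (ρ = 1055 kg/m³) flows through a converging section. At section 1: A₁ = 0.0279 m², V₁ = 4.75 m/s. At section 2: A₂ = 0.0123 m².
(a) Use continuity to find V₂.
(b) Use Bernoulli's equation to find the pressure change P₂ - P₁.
(a) Continuity: A₁V₁=A₂V₂ -> V₂=A₁V₁/A₂=0.0279*4.75/0.0123=10.77 m/s
(b) Bernoulli: P₂-P₁=0.5*rho*(V₁^2-V₂^2)/1000=0.5*1055*(4.75^2-10.77^2)/1000=-49.28 kPa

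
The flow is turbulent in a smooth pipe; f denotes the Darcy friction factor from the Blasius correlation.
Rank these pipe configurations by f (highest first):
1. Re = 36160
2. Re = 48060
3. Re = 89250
Case 1: f = 0.02292
Case 2: f = 0.02134
Case 3: f = 0.01828
Ranking (highest first): 1, 2, 3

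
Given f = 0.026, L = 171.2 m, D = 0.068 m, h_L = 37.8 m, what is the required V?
Formula: h_L = f \frac{L}{D} \frac{V^2}{2g}
Substituting knowns: 37.8 = 0.026·(171.2/0.068)·V²/(2·9.81)
Solving for V: V = √(37.8·2·9.81/(0.026·(171.2/0.068))) = 3.366 m/s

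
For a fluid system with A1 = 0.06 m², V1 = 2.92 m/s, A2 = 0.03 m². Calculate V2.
Formula: V_2 = \frac{A_1 V_1}{A_2}
V2 = 0.06·2.92/0.03 = 5.84 m/s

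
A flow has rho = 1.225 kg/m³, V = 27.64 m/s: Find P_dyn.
Formula: P_{dyn} = \frac{1}{2} \rho V^2
P_dyn = 0.5·1.225·27.64²/1000 = 0.4679 kPa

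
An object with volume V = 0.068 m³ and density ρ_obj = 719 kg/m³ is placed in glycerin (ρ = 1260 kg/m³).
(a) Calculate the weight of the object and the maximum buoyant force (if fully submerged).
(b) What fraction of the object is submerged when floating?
(a) W=rho_obj*g*V=719*9.81*0.068=479.6 N; F_B(max)=rho*g*V=1260*9.81*0.068=840.5 N
(b) Floating fraction=rho_obj/rho=719/1260=0.571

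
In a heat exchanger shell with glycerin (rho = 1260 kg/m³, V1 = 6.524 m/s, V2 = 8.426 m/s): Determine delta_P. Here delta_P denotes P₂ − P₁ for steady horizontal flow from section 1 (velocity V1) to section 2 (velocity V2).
Formula: \Delta P = \frac{1}{2} \rho (V_1^2 - V_2^2)
delta_P = 0.5·1260·(6.524² − 8.426²)/1000 = -17.91 kPa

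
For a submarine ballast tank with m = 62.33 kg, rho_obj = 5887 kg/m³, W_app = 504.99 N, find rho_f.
Formula: W_{app} = mg\left(1 - \frac{\rho_f}{\rho_{obj}}\right)
Substituting knowns: 504.99 = 62.33·9.81·(1 − rho_f/5887)
Solving for rho_f: rho_f = 5887·(1 − 504.99/(62.33·9.81)) = 1025 kg/m³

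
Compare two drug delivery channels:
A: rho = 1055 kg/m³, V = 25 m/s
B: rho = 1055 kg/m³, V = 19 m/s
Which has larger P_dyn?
P_dyn(A) = 329.7 kPa, P_dyn(B) = 190.4 kPa. Answer: A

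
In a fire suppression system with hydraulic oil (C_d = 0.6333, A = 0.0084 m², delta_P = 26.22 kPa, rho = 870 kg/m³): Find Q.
Formula: Q = C_d A \sqrt{\frac{2 \Delta P}{\rho}}
Q = 0.6333·0.0084·√(2·(26.22·1000)/870)·1000 = 41.3 L/s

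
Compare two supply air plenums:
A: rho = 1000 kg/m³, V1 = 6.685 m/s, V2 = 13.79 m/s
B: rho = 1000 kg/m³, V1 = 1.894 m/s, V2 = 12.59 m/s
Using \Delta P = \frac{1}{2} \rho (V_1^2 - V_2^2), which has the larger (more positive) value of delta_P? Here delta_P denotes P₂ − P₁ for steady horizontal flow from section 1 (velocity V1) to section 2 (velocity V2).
delta_P(A) = -72.74 kPa, delta_P(B) = -77.46 kPa. Answer: A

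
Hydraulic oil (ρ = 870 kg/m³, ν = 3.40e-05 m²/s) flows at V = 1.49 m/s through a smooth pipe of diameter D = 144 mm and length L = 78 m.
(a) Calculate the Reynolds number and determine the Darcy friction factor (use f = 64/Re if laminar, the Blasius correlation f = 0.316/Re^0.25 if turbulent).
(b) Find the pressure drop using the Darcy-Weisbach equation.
(a) Re = V·D/ν = 1.49·0.144/3.40e-05 = 6310.6 → turbulent (Re > 4000); f = 0.316/Re^0.25 = 0.316/6310.6^0.25 = 0.035454
(b) Darcy-Weisbach: ΔP = f·(L/D)·½ρV²/1000 = 0.035454·(78/0.144)·½·870·1.49²/1000 = 18.55 kPa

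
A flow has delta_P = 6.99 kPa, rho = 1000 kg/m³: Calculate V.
Formula: V = \sqrt{\frac{2 \Delta P}{\rho}}
V = √(2·(6.99·1000)/1000) = 3.739 m/s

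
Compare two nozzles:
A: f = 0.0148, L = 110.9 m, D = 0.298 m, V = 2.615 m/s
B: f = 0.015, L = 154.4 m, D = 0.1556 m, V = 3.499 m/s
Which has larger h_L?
h_L(A) = 1.92 m, h_L(B) = 9.288 m. Answer: B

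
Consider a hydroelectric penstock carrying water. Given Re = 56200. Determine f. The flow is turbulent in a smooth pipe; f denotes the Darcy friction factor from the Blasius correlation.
Formula: f = \frac{0.316}{Re^{0.25}}
f = 0.316/56200^0.25 = 0.02052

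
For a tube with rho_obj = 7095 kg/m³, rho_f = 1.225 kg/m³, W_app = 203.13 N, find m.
Formula: W_{app} = mg\left(1 - \frac{\rho_f}{\rho_{obj}}\right)
Substituting knowns: 203.13 = m·9.81·(1 − 1.225/7095)
Solving for m: m = 203.13/(9.81·(1 − 1.225/7095)) = 20.71 kg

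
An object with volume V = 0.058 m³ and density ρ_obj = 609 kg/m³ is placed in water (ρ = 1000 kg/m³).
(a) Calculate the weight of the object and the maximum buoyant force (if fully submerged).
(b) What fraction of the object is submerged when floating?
(a) W=rho_obj*g*V=609*9.81*0.058=346.5 N; F_B(max)=rho*g*V=1000*9.81*0.058=569.0 N
(b) Floating fraction=rho_obj/rho=609/1000=0.609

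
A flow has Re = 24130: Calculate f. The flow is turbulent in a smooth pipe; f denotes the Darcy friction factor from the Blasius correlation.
Formula: f = \frac{0.316}{Re^{0.25}}
f = 0.316/24130^0.25 = 0.02535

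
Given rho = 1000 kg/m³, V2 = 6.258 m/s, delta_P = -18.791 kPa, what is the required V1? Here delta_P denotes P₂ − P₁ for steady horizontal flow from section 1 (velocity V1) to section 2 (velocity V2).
Formula: \Delta P = \frac{1}{2} \rho (V_1^2 - V_2^2)
Substituting knowns: -18.791 = 0.5·1000·(V1² − 6.258²)/1000
Solving for V1: V1 = √(6.258² + 2·(-18.791·1000)/1000) = 1.257 m/s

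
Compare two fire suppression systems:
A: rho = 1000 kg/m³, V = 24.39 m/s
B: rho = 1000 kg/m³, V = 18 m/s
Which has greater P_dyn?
P_dyn(A) = 297.4 kPa, P_dyn(B) = 162 kPa. Answer: A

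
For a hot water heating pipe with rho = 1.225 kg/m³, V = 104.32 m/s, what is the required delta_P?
Formula: V = \sqrt{\frac{2 \Delta P}{\rho}}
Substituting knowns: 104.32 = √(2·(delta_P·1000)/1.225)
Solving for delta_P: delta_P = 104.32²·1.225/2/1000 = 6.666 kPa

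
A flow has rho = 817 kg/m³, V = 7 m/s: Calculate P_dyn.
Formula: P_{dyn} = \frac{1}{2} \rho V^2
P_dyn = 0.5·817·7²/1000 = 20.02 kPa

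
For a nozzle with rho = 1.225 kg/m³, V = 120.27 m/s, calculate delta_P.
Formula: V = \sqrt{\frac{2 \Delta P}{\rho}}
Substituting knowns: 120.27 = √(2·(delta_P·1000)/1.225)
Solving for delta_P: delta_P = 120.27²·1.225/2/1000 = 8.86 kPa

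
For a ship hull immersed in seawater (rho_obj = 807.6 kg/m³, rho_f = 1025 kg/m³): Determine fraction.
Formula: f_{sub} = \frac{\rho_{obj}}{\rho_f}
fraction = 807.6/1025 = 0.7879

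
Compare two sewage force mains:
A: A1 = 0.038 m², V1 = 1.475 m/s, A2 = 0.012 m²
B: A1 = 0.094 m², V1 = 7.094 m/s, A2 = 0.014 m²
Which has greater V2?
V2(A) = 4.671 m/s, V2(B) = 47.63 m/s. Answer: B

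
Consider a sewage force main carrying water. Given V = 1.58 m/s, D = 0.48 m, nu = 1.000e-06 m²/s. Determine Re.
Formula: Re = \frac{V D}{\nu}
Re = 1.58·0.48/1.000e-06 = 758400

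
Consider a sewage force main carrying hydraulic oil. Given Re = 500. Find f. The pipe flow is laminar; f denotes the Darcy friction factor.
Formula: f = \frac{64}{Re}
f = 64/500 = 0.128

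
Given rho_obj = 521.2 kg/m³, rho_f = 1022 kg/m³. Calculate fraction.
Formula: f_{sub} = \frac{\rho_{obj}}{\rho_f}
fraction = 521.2/1022 = 0.51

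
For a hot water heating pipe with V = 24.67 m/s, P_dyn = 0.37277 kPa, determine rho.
Formula: P_{dyn} = \frac{1}{2} \rho V^2
Substituting knowns: 0.37277 = 0.5·rho·24.67²/1000
Solving for rho: rho = 2·(0.37277·1000)/24.67² = 1.225 kg/m³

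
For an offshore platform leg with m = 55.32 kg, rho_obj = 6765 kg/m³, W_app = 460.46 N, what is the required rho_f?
Formula: W_{app} = mg\left(1 - \frac{\rho_f}{\rho_{obj}}\right)
Substituting knowns: 460.46 = 55.32·9.81·(1 − rho_f/6765)
Solving for rho_f: rho_f = 6765·(1 − 460.46/(55.32·9.81)) = 1025 kg/m³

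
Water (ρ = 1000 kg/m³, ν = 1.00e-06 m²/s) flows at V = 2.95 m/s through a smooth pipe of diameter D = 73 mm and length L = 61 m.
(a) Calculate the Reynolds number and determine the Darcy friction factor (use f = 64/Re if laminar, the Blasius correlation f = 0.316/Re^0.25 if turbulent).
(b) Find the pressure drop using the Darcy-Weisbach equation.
(a) Re = V·D/ν = 2.95·0.073/1.00e-06 = 215350 → turbulent (Re > 4000); f = 0.316/Re^0.25 = 0.316/215350^0.25 = 0.014669 (Blasius is strictly valid for Re ≲ 1e5; used here as the smooth-pipe estimate the problem specifies)
(b) Darcy-Weisbach: ΔP = f·(L/D)·½ρV²/1000 = 0.014669·(61/0.073)·½·1000·2.95²/1000 = 53.34 kPa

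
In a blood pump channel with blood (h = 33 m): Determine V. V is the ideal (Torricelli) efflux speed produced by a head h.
Formula: V = \sqrt{2 g h}
V = √(2·9.81·33) = 25.45 m/s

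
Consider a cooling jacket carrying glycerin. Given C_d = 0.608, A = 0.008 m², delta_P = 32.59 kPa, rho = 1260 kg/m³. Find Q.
Formula: Q = C_d A \sqrt{\frac{2 \Delta P}{\rho}}
Q = 0.608·0.008·√(2·(32.59·1000)/1260)·1000 = 34.98 L/s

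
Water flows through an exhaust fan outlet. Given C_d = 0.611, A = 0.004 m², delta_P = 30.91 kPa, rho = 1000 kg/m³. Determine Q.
Formula: Q = C_d A \sqrt{\frac{2 \Delta P}{\rho}}
Q = 0.611·0.004·√(2·(30.91·1000)/1000)·1000 = 19.22 L/s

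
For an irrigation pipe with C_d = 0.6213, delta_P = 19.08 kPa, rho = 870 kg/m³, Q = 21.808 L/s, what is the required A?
Formula: Q = C_d A \sqrt{\frac{2 \Delta P}{\rho}}
Substituting knowns: 21.808 = 0.6213·A·√(2·(19.08·1000)/870)·1000
Solving for A: A = (21.808/1000)/(0.6213·√(2·(19.08·1000)/870)) = 0.0053 m²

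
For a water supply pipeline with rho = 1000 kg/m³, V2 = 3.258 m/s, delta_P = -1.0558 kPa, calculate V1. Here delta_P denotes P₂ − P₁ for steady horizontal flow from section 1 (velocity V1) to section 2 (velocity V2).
Formula: \Delta P = \frac{1}{2} \rho (V_1^2 - V_2^2)
Substituting knowns: -1.0558 = 0.5·1000·(V1² − 3.258²)/1000
Solving for V1: V1 = √(3.258² + 2·(-1.0558·1000)/1000) = 2.916 m/s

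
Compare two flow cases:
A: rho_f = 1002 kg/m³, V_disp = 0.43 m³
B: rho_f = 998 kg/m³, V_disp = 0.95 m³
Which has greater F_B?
F_B(A) = 4227 N, F_B(B) = 9301 N. Answer: B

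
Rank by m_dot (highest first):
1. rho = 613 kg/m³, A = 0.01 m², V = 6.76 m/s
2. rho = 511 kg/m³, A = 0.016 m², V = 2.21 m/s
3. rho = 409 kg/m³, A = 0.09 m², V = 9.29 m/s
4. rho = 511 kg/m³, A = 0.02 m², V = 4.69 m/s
Case 1: m_dot = 41.44 kg/s
Case 2: m_dot = 18.07 kg/s
Case 3: m_dot = 342 kg/s
Case 4: m_dot = 47.93 kg/s
Ranking (highest first): 3, 4, 1, 2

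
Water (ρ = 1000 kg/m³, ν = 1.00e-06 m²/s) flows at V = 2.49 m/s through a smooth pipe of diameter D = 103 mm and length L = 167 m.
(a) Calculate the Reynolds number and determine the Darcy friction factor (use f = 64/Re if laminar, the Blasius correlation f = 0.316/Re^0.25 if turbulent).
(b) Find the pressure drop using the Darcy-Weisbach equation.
(a) Re = V·D/ν = 2.49·0.103/1.00e-06 = 256470 → turbulent (Re > 4000); f = 0.316/Re^0.25 = 0.316/256470^0.25 = 0.014042 (Blasius is strictly valid for Re ≲ 1e5; used here as the smooth-pipe estimate the problem specifies)
(b) Darcy-Weisbach: ΔP = f·(L/D)·½ρV²/1000 = 0.014042·(167/0.103)·½·1000·2.49²/1000 = 70.58 kPa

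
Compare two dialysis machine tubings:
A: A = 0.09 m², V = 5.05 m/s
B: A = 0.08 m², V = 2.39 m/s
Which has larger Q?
Q(A) = 454.5 L/s, Q(B) = 191.2 L/s. Answer: A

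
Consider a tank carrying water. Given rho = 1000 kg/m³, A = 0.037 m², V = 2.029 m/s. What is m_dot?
Formula: \dot{m} = \rho A V
m_dot = 1000·0.037·2.029 = 75.07 kg/s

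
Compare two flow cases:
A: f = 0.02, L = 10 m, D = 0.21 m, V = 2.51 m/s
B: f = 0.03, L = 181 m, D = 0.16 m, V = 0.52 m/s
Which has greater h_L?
h_L(A) = 0.3058 m, h_L(B) = 0.4677 m. Answer: B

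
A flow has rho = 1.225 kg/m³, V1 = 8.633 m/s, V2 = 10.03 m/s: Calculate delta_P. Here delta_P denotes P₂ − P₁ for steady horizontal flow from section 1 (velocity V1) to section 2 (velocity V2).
Formula: \Delta P = \frac{1}{2} \rho (V_1^2 - V_2^2)
delta_P = 0.5·1.225·(8.633² − 10.03²)/1000 = -0.01597 kPa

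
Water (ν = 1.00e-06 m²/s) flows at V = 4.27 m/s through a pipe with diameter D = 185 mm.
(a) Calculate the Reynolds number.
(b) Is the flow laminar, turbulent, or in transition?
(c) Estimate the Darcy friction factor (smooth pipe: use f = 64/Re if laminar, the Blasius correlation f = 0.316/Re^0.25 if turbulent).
(a) Re = V·D/ν = 4.27·0.185/1.00e-06 = 789950
(b) Flow regime: turbulent (Re > 4000)
(c) Friction factor: f = 0.316/Re^0.25 = 0.316/789950^0.25 = 0.0106 (Blasius is strictly valid for Re ≲ 1e5; used here as the smooth-pipe estimate the problem specifies)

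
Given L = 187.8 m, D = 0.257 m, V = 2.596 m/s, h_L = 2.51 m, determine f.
Formula: h_L = f \frac{L}{D} \frac{V^2}{2g}
Substituting knowns: 2.51 = f·(187.8/0.257)·2.596²/(2·9.81)
Solving for f: f = 2.51·2·9.81/((187.8/0.257)·2.596²) = 0.01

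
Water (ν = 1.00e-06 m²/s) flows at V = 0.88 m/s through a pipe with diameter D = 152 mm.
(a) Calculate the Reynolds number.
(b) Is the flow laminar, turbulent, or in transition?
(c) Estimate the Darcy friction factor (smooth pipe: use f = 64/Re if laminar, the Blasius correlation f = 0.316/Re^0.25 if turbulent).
(a) Re = V·D/ν = 0.88·0.152/1.00e-06 = 133760
(b) Flow regime: turbulent (Re > 4000)
(c) Friction factor: f = 0.316/Re^0.25 = 0.316/133760^0.25 = 0.01652 (Blasius is strictly valid for Re ≲ 1e5; used here as the smooth-pipe estimate the problem specifies)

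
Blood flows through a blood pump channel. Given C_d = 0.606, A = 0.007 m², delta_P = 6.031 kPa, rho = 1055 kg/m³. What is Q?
Formula: Q = C_d A \sqrt{\frac{2 \Delta P}{\rho}}
Q = 0.606·0.007·√(2·(6.031·1000)/1055)·1000 = 14.34 L/s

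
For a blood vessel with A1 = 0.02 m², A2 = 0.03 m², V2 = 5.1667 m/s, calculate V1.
Formula: V_2 = \frac{A_1 V_1}{A_2}
Substituting knowns: 5.1667 = 0.02·V1/0.03
Solving for V1: V1 = 5.1667·0.03/0.02 = 7.75 m/s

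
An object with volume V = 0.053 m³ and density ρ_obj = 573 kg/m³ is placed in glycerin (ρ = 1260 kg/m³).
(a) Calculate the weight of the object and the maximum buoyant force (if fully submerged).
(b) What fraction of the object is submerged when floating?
(a) W=rho_obj*g*V=573*9.81*0.053=297.9 N; F_B(max)=rho*g*V=1260*9.81*0.053=655.1 N
(b) Floating fraction=rho_obj/rho=573/1260=0.455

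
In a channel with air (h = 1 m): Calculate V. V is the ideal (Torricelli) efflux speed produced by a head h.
Formula: V = \sqrt{2 g h}
V = √(2·9.81·1) = 4.429 m/s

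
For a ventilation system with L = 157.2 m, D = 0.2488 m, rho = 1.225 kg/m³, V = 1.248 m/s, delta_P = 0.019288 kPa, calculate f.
Formula: \Delta P = f \frac{L}{D} \frac{\rho V^2}{2}
Substituting knowns: 0.019288 = f·(157.2/0.2488)·0.5·1.225·1.248²/1000
Solving for f: f = (0.019288·1000)/((157.2/0.2488)·0.5·1.225·1.248²) = 0.032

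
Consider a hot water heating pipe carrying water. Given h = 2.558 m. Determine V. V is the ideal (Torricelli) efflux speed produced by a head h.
Formula: V = \sqrt{2 g h}
V = √(2·9.81·2.558) = 7.084 m/s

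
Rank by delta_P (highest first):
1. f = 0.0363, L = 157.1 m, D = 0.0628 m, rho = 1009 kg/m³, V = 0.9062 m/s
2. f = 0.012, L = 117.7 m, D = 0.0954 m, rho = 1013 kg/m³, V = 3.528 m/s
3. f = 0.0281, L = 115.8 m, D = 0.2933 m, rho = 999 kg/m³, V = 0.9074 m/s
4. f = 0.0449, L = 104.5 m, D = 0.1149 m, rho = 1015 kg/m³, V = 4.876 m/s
Case 1: delta_P = 37.62 kPa
Case 2: delta_P = 93.34 kPa
Case 3: delta_P = 4.563 kPa
Case 4: delta_P = 492.7 kPa
Ranking (highest first): 4, 2, 1, 3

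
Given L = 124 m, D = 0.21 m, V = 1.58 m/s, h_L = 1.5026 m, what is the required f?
Formula: h_L = f \frac{L}{D} \frac{V^2}{2g}
Substituting knowns: 1.5026 = f·(124/0.21)·1.58²/(2·9.81)
Solving for f: f = 1.5026·2·9.81/((124/0.21)·1.58²) = 0.02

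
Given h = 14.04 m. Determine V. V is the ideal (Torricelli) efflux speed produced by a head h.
Formula: V = \sqrt{2 g h}
V = √(2·9.81·14.04) = 16.6 m/s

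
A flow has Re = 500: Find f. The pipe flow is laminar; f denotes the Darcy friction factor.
Formula: f = \frac{64}{Re}
f = 64/500 = 0.128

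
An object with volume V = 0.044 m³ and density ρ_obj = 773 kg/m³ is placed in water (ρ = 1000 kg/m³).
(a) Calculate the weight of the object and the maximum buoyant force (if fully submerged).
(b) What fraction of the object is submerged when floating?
(a) W=rho_obj*g*V=773*9.81*0.044=333.7 N; F_B(max)=rho*g*V=1000*9.81*0.044=431.6 N
(b) Floating fraction=rho_obj/rho=773/1000=0.773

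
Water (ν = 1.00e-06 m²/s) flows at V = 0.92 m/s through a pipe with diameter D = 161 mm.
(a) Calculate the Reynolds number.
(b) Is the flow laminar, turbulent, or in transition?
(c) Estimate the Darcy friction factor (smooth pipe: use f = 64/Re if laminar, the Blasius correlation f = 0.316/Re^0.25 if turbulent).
(a) Re = V·D/ν = 0.92·0.161/1.00e-06 = 148120
(b) Flow regime: turbulent (Re > 4000)
(c) Friction factor: f = 0.316/Re^0.25 = 0.316/148120^0.25 = 0.01611 (Blasius is strictly valid for Re ≲ 1e5; used here as the smooth-pipe estimate the problem specifies)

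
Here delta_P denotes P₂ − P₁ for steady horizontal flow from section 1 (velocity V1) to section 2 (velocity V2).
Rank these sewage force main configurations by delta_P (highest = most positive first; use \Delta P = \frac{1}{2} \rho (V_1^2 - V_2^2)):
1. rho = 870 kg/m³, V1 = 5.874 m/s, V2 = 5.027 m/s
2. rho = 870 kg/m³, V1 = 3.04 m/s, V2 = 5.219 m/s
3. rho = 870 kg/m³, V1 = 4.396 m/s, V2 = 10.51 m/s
Case 1: delta_P = 4.016 kPa
Case 2: delta_P = -7.828 kPa
Case 3: delta_P = -39.64 kPa
Ranking (highest first): 1, 2, 3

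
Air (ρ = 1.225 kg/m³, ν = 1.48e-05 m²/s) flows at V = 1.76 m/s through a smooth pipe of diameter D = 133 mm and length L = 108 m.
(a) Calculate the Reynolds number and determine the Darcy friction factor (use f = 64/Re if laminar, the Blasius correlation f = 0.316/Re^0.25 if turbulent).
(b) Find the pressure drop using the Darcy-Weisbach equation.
(a) Re = V·D/ν = 1.76·0.133/1.48e-05 = 15816 → turbulent (Re > 4000); f = 0.316/Re^0.25 = 0.316/15816^0.25 = 0.028178
(b) Darcy-Weisbach: ΔP = f·(L/D)·½ρV²/1000 = 0.028178·(108/0.133)·½·1.225·1.76²/1000 = 0.04341 kPa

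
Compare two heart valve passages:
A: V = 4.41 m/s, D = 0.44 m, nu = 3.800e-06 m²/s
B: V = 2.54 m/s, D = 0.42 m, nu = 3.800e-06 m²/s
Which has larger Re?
Re(A) = 510632, Re(B) = 280737. Answer: A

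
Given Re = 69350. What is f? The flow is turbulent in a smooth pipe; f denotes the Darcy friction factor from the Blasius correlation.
Formula: f = \frac{0.316}{Re^{0.25}}
f = 0.316/69350^0.25 = 0.01947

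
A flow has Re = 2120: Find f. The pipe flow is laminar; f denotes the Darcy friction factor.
Formula: f = \frac{64}{Re}
f = 64/2120 = 0.03019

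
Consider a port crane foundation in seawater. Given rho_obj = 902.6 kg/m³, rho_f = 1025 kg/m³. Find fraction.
Formula: f_{sub} = \frac{\rho_{obj}}{\rho_f}
fraction = 902.6/1025 = 0.8806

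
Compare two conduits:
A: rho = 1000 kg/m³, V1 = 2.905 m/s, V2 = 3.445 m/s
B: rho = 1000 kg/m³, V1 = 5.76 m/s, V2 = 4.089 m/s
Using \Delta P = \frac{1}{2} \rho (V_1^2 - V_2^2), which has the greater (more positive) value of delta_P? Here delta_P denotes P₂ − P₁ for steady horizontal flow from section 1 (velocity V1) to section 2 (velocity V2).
delta_P(A) = -1.715 kPa, delta_P(B) = 8.229 kPa. Answer: B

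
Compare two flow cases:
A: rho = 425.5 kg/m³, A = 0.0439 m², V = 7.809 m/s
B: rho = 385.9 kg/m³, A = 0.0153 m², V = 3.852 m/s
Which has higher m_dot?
m_dot(A) = 145.9 kg/s, m_dot(B) = 22.74 kg/s. Answer: A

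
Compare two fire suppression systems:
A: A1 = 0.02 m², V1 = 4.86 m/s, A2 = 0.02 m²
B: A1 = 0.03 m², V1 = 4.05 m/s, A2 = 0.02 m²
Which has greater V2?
V2(A) = 4.86 m/s, V2(B) = 6.075 m/s. Answer: B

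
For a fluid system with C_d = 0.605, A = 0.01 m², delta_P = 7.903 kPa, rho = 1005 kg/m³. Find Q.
Formula: Q = C_d A \sqrt{\frac{2 \Delta P}{\rho}}
Q = 0.605·0.01·√(2·(7.903·1000)/1005)·1000 = 23.99 L/s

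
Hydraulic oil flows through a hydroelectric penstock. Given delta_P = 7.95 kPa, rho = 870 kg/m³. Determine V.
Formula: V = \sqrt{\frac{2 \Delta P}{\rho}}
V = √(2·(7.95·1000)/870) = 4.275 m/s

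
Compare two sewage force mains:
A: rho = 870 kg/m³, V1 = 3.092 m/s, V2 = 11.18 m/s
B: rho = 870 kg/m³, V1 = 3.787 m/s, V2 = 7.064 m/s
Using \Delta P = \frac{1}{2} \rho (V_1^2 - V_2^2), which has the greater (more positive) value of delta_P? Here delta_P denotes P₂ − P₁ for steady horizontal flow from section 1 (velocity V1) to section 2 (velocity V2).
delta_P(A) = -50.21 kPa, delta_P(B) = -15.47 kPa. Answer: B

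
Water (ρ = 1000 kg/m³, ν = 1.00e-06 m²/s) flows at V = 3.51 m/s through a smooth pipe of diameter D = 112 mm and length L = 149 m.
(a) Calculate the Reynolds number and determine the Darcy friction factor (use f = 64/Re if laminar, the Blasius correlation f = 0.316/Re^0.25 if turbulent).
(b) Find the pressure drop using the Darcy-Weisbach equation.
(a) Re = V·D/ν = 3.51·0.112/1.00e-06 = 393120 → turbulent (Re > 4000); f = 0.316/Re^0.25 = 0.316/393120^0.25 = 0.01262 (Blasius is strictly valid for Re ≲ 1e5; used here as the smooth-pipe estimate the problem specifies)
(b) Darcy-Weisbach: ΔP = f·(L/D)·½ρV²/1000 = 0.01262·(149/0.112)·½·1000·3.51²/1000 = 103.4 kPa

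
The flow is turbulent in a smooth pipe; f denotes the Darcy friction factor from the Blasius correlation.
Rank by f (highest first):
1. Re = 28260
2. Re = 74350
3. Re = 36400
Case 1: f = 0.02437
Case 2: f = 0.01914
Case 3: f = 0.02288
Ranking (highest first): 1, 3, 2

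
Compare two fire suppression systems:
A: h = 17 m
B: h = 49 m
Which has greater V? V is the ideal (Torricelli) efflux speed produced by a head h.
V(A) = 18.26 m/s, V(B) = 31.01 m/s. Answer: B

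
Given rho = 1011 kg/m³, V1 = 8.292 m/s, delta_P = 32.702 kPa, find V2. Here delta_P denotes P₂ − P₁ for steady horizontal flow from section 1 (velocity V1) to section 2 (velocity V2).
Formula: \Delta P = \frac{1}{2} \rho (V_1^2 - V_2^2)
Substituting knowns: 32.702 = 0.5·1011·(8.292² − V2²)/1000
Solving for V2: V2 = √(8.292² − 2·(32.702·1000)/1011) = 2.016 m/s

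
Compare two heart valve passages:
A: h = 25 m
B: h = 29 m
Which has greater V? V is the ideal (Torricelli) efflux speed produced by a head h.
V(A) = 22.15 m/s, V(B) = 23.85 m/s. Answer: B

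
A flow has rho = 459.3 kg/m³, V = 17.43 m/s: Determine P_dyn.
Formula: P_{dyn} = \frac{1}{2} \rho V^2
P_dyn = 0.5·459.3·17.43²/1000 = 69.77 kPa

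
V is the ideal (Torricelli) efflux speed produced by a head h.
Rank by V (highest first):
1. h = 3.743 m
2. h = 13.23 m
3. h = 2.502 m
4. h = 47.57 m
Case 1: V = 8.57 m/s
Case 2: V = 16.11 m/s
Case 3: V = 7.006 m/s
Case 4: V = 30.55 m/s
Ranking (highest first): 4, 2, 1, 3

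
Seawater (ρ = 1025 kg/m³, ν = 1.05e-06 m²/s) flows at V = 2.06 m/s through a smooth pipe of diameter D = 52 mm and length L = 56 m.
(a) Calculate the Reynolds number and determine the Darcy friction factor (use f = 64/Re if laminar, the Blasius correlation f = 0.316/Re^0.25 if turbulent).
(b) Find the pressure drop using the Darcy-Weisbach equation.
(a) Re = V·D/ν = 2.06·0.052/1.05e-06 = 102020 → turbulent (Re > 4000); f = 0.316/Re^0.25 = 0.316/102020^0.25 = 0.017681 (Blasius is strictly valid for Re ≲ 1e5; used here as the smooth-pipe estimate the problem specifies)
(b) Darcy-Weisbach: ΔP = f·(L/D)·½ρV²/1000 = 0.017681·(56/0.052)·½·1025·2.06²/1000 = 41.41 kPa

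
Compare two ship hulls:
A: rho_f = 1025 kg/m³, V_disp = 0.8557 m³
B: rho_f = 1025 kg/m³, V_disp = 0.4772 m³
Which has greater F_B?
F_B(A) = 8604 N, F_B(B) = 4798 N. Answer: A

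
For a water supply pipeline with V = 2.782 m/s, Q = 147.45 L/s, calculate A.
Formula: Q = A V
Substituting knowns: 147.45 = A·2.782·1000
Solving for A: A = (147.45/1000)/2.782 = 0.053 m²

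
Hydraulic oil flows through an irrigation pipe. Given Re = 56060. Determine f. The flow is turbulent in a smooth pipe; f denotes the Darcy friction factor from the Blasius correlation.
Formula: f = \frac{0.316}{Re^{0.25}}
f = 0.316/56060^0.25 = 0.02054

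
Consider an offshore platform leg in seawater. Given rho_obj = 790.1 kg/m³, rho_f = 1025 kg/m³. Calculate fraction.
Formula: f_{sub} = \frac{\rho_{obj}}{\rho_f}
fraction = 790.1/1025 = 0.7708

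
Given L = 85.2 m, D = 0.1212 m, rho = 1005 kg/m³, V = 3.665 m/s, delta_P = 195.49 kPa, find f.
Formula: \Delta P = f \frac{L}{D} \frac{\rho V^2}{2}
Substituting knowns: 195.49 = f·(85.2/0.1212)·0.5·1005·3.665²/1000
Solving for f: f = (195.49·1000)/((85.2/0.1212)·0.5·1005·3.665²) = 0.0412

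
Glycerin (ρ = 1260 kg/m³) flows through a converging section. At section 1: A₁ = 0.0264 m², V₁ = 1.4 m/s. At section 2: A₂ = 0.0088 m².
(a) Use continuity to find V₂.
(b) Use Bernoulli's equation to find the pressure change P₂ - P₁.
(a) Continuity: A₁V₁=A₂V₂ -> V₂=A₁V₁/A₂=0.0264*1.4/0.0088=4.20 m/s
(b) Bernoulli: P₂-P₁=0.5*rho*(V₁^2-V₂^2)/1000=0.5*1260*(1.4^2-4.20^2)/1000=-9.878 kPa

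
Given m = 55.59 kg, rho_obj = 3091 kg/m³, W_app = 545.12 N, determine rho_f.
Formula: W_{app} = mg\left(1 - \frac{\rho_f}{\rho_{obj}}\right)
Substituting knowns: 545.12 = 55.59·9.81·(1 − rho_f/3091)
Solving for rho_f: rho_f = 3091·(1 − 545.12/(55.59·9.81)) = 1.235 kg/m³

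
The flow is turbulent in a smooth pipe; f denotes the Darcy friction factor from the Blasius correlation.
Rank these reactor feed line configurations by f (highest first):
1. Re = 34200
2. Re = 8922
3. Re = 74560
Case 1: f = 0.02324
Case 2: f = 0.03251
Case 3: f = 0.01912
Ranking (highest first): 2, 1, 3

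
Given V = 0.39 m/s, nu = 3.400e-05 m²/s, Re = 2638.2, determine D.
Formula: Re = \frac{V D}{\nu}
Substituting knowns: 2638.2 = 0.39·D/3.400e-05
Solving for D: D = 2638.2·3.400e-05/0.39 = 0.23 m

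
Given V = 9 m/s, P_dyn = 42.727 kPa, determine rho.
Formula: P_{dyn} = \frac{1}{2} \rho V^2
Substituting knowns: 42.727 = 0.5·rho·9²/1000
Solving for rho: rho = 2·(42.727·1000)/9² = 1055 kg/m³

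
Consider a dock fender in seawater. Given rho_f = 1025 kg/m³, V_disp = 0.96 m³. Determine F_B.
Formula: F_B = \rho_f g V_{disp}
F_B = 1025·9.81·0.96 = 9653 N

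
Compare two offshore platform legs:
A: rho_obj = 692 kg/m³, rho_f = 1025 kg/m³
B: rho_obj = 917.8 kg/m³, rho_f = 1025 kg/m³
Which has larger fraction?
fraction(A) = 0.6751, fraction(B) = 0.8954. Answer: B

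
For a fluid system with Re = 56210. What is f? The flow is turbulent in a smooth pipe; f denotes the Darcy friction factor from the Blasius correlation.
Formula: f = \frac{0.316}{Re^{0.25}}
f = 0.316/56210^0.25 = 0.02052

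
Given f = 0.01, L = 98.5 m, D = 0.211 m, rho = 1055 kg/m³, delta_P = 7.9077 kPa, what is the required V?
Formula: \Delta P = f \frac{L}{D} \frac{\rho V^2}{2}
Substituting knowns: 7.9077 = 0.01·(98.5/0.211)·0.5·1055·V²/1000
Solving for V: V = √((7.9077·1000)/(0.01·(98.5/0.211)·0.5·1055)) = 1.792 m/s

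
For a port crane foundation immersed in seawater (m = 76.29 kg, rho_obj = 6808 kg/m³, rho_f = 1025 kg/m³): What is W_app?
Formula: W_{app} = mg\left(1 - \frac{\rho_f}{\rho_{obj}}\right)
W_app = 76.29·9.81·(1 − 1025/6808) = 635.7 N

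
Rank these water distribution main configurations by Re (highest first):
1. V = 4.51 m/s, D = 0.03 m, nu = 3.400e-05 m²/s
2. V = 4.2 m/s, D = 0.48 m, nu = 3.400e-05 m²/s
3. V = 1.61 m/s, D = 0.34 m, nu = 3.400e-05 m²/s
Case 1: Re = 3979
Case 2: Re = 59294
Case 3: Re = 16100
Ranking (highest first): 2, 3, 1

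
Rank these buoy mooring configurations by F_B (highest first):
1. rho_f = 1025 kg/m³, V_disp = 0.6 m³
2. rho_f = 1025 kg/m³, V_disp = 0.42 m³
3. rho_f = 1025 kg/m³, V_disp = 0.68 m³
Case 1: F_B = 6033 N
Case 2: F_B = 4223 N
Case 3: F_B = 6838 N
Ranking (highest first): 3, 1, 2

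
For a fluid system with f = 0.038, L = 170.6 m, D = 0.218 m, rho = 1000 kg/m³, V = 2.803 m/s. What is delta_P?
Formula: \Delta P = f \frac{L}{D} \frac{\rho V^2}{2}
delta_P = 0.038·(170.6/0.218)·0.5·1000·2.803²/1000 = 116.8 kPa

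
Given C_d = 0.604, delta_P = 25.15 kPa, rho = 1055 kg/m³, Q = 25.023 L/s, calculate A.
Formula: Q = C_d A \sqrt{\frac{2 \Delta P}{\rho}}
Substituting knowns: 25.023 = 0.604·A·√(2·(25.15·1000)/1055)·1000
Solving for A: A = (25.023/1000)/(0.604·√(2·(25.15·1000)/1055)) = 0.006 m²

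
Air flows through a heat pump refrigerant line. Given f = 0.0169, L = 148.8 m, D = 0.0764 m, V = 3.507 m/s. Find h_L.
Formula: h_L = f \frac{L}{D} \frac{V^2}{2g}
h_L = 0.0169·(148.8/0.0764)·3.507²/(2·9.81) = 20.63 m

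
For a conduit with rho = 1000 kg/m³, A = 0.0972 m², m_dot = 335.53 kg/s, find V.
Formula: \dot{m} = \rho A V
Substituting knowns: 335.53 = 1000·0.0972·V
Solving for V: V = 335.53/(1000·0.0972) = 3.452 m/s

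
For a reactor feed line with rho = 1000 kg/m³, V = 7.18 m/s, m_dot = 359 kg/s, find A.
Formula: \dot{m} = \rho A V
Substituting knowns: 359 = 1000·A·7.18
Solving for A: A = 359/(1000·7.18) = 0.05 m²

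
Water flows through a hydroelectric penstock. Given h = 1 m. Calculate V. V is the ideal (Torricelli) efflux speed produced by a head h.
Formula: V = \sqrt{2 g h}
V = √(2·9.81·1) = 4.429 m/s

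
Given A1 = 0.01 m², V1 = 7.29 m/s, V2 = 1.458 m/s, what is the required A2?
Formula: V_2 = \frac{A_1 V_1}{A_2}
Substituting knowns: 1.458 = 0.01·7.29/A2
Solving for A2: A2 = 0.01·7.29/1.458 = 0.05 m²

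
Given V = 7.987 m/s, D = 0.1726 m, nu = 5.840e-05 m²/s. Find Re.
Formula: Re = \frac{V D}{\nu}
Re = 7.987·0.1726/5.840e-05 = 23605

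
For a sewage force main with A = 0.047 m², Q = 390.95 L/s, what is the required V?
Formula: Q = A V
Substituting knowns: 390.95 = 0.047·V·1000
Solving for V: V = (390.95/1000)/0.047 = 8.318 m/s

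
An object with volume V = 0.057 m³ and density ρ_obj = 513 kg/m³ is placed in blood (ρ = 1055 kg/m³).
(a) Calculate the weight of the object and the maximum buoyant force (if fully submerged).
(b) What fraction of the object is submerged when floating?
(a) W=rho_obj*g*V=513*9.81*0.057=286.9 N; F_B(max)=rho*g*V=1055*9.81*0.057=589.9 N
(b) Floating fraction=rho_obj/rho=513/1055=0.486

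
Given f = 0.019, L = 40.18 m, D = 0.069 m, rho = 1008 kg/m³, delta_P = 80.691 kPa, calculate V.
Formula: \Delta P = f \frac{L}{D} \frac{\rho V^2}{2}
Substituting knowns: 80.691 = 0.019·(40.18/0.069)·0.5·1008·V²/1000
Solving for V: V = √((80.691·1000)/(0.019·(40.18/0.069)·0.5·1008)) = 3.804 m/s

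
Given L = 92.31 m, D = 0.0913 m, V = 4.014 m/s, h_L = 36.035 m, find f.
Formula: h_L = f \frac{L}{D} \frac{V^2}{2g}
Substituting knowns: 36.035 = f·(92.31/0.0913)·4.014²/(2·9.81)
Solving for f: f = 36.035·2·9.81/((92.31/0.0913)·4.014²) = 0.0434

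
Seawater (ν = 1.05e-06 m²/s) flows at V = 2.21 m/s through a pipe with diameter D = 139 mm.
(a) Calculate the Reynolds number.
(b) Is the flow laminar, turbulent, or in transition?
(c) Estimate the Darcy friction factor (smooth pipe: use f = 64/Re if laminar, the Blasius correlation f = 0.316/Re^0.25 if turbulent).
(a) Re = V·D/ν = 2.21·0.139/1.05e-06 = 292560
(b) Flow regime: turbulent (Re > 4000)
(c) Friction factor: f = 0.316/Re^0.25 = 0.316/292560^0.25 = 0.01359 (Blasius is strictly valid for Re ≲ 1e5; used here as the smooth-pipe estimate the problem specifies)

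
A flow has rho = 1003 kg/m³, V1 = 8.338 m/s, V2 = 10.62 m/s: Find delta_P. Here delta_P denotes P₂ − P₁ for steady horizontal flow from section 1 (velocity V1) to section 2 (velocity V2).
Formula: \Delta P = \frac{1}{2} \rho (V_1^2 - V_2^2)
delta_P = 0.5·1003·(8.338² − 10.62²)/1000 = -21.7 kPa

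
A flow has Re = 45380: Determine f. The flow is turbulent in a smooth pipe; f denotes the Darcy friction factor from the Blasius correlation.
Formula: f = \frac{0.316}{Re^{0.25}}
f = 0.316/45380^0.25 = 0.02165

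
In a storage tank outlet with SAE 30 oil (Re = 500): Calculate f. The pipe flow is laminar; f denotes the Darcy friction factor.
Formula: f = \frac{64}{Re}
f = 64/500 = 0.128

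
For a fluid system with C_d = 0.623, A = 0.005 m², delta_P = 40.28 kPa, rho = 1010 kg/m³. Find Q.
Formula: Q = C_d A \sqrt{\frac{2 \Delta P}{\rho}}
Q = 0.623·0.005·√(2·(40.28·1000)/1010)·1000 = 27.82 L/s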